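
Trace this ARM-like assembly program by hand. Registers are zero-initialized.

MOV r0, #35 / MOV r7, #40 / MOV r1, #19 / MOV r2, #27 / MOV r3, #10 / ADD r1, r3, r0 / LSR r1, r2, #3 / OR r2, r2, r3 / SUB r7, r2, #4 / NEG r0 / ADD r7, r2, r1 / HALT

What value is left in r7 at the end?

r0=35
r7=40
r1=19
r2=27
r3=10
r1=10+35=45
r1=27>>3=3
r2=27|10=27
r7=27-4=23
r0=-(35)=-35
r7=27+3=30
halt.

30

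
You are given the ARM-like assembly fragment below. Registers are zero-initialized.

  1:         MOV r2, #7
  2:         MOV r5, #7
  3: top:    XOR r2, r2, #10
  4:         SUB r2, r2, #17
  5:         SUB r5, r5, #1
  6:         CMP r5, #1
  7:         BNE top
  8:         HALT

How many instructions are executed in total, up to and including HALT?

33

MOV r2, #7 → r2=7
MOV r5, #7 → r5=7
XOR r2, r2, #10 → r2=7^10=13
SUB r2, r2, #17 → r2=13-17=-4
SUB r5, r5, #1 → r5=7-1=6
CMP r5, #1  (cmp 6,1)
BNE top: taken
XOR r2, r2, #10 → r2=(-4)^10=-10
SUB r2, r2, #17 → r2=(-10)-17=-27
SUB r5, r5, #1 → r5=6-1=5
CMP r5, #1  (cmp 5,1)
BNE top: taken
XOR r2, r2, #10 → r2=(-27)^10=-17
SUB r2, r2, #17 → r2=(-17)-17=-34
SUB r5, r5, #1 → r5=5-1=4
CMP r5, #1  (cmp 4,1)
BNE top: taken
XOR r2, r2, #10 → r2=(-34)^10=-44
SUB r2, r2, #17 → r2=(-44)-17=-61
SUB r5, r5, #1 → r5=4-1=3
CMP r5, #1  (cmp 3,1)
BNE top: taken
XOR r2, r2, #10 → r2=(-61)^10=-55
SUB r2, r2, #17 → r2=(-55)-17=-72
SUB r5, r5, #1 → r5=3-1=2
CMP r5, #1  (cmp 2,1)
BNE top: taken
XOR r2, r2, #10 → r2=(-72)^10=-78
SUB r2, r2, #17 → r2=(-78)-17=-95
SUB r5, r5, #1 → r5=2-1=1
CMP r5, #1  (cmp 1,1)
BNE top: not taken
halt.
Total executed instructions: 33.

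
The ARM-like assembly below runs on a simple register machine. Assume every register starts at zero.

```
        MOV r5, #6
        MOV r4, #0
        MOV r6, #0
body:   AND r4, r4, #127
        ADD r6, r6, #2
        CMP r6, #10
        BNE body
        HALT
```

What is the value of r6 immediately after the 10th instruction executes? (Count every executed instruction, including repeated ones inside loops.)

4

r5=6
r4=0
r6=0
r4=0&127=0
r6=0+2=2
CMP r6, #10  (cmp 2,10)
BNE body: taken
r4=0&127=0
r6=2+2=4
CMP r6, #10  (cmp 4,10)
After step 10: r6 = 4.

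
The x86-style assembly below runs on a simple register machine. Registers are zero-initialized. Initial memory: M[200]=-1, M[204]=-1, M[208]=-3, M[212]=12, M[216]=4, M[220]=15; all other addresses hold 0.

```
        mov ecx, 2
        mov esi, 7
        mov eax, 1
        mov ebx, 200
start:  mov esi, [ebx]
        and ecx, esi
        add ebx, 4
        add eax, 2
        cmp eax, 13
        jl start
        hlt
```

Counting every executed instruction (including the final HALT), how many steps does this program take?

41

ecx=2
esi=7
eax=1
ebx=200
esi=M[200]=-1
ecx=2&(-1)=2
ebx=200+4=204
eax=1+2=3
cmp eax, 13  (cmp 3,13)
jl start: taken
esi=M[204]=-1
ecx=2&(-1)=2
ebx=204+4=208
eax=3+2=5
cmp eax, 13  (cmp 5,13)
jl start: taken
esi=M[208]=-3
ecx=2&(-3)=0
ebx=208+4=212
eax=5+2=7
cmp eax, 13  (cmp 7,13)
jl start: taken
esi=M[212]=12
ecx=0&12=0
ebx=212+4=216
eax=7+2=9
cmp eax, 13  (cmp 9,13)
jl start: taken
esi=M[216]=4
ecx=0&4=0
ebx=216+4=220
eax=9+2=11
cmp eax, 13  (cmp 11,13)
jl start: taken
esi=M[220]=15
ecx=0&15=0
ebx=220+4=224
eax=11+2=13
cmp eax, 13  (cmp 13,13)
jl start: not taken
halt.
Total executed instructions: 41.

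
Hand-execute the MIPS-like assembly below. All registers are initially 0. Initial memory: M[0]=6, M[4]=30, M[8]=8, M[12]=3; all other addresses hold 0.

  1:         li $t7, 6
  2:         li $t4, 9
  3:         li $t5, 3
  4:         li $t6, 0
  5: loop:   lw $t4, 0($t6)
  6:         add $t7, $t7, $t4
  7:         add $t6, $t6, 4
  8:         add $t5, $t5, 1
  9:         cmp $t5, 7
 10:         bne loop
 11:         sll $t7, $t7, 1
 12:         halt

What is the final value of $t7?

106

$t7=6
$t4=9
$t5=3
$t6=0
$t4=M[0]=6
$t7=6+6=12
$t6=0+4=4
$t5=3+1=4
cmp $t5, 7  (cmp 4,7)
bne loop: taken
$t4=M[4]=30
$t7=12+30=42
$t6=4+4=8
$t5=4+1=5
cmp $t5, 7  (cmp 5,7)
bne loop: taken
$t4=M[8]=8
$t7=42+8=50
$t6=8+4=12
$t5=5+1=6
cmp $t5, 7  (cmp 6,7)
bne loop: taken
$t4=M[12]=3
$t7=50+3=53
$t6=12+4=16
$t5=6+1=7
cmp $t5, 7  (cmp 7,7)
bne loop: not taken
$t7=53<<1=106
halt.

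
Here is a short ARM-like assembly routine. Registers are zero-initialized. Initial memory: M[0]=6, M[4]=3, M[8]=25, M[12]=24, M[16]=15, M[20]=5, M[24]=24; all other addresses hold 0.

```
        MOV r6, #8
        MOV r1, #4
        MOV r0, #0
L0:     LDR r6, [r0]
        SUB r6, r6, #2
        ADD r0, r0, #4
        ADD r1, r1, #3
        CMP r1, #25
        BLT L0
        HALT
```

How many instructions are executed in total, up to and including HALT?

r6=8
r1=4
r0=0
r6=M[0]=6
r6=6-2=4
r0=0+4=4
r1=4+3=7
CMP r1, #25  (cmp 7,25)
BLT L0: taken
r6=M[4]=3
r6=3-2=1
r0=4+4=8
r1=7+3=10
CMP r1, #25  (cmp 10,25)
BLT L0: taken
r6=M[8]=25
r6=25-2=23
r0=8+4=12
r1=10+3=13
CMP r1, #25  (cmp 13,25)
BLT L0: taken
r6=M[12]=24
r6=24-2=22
r0=12+4=16
r1=13+3=16
CMP r1, #25  (cmp 16,25)
BLT L0: taken
r6=M[16]=15
r6=15-2=13
r0=16+4=20
r1=16+3=19
CMP r1, #25  (cmp 19,25)
BLT L0: taken
r6=M[20]=5
r6=5-2=3
r0=20+4=24
r1=19+3=22
CMP r1, #25  (cmp 22,25)
BLT L0: taken
r6=M[24]=24
r6=24-2=22
r0=24+4=28
r1=22+3=25
CMP r1, #25  (cmp 25,25)
BLT L0: not taken
halt.
Total executed instructions: 46.

46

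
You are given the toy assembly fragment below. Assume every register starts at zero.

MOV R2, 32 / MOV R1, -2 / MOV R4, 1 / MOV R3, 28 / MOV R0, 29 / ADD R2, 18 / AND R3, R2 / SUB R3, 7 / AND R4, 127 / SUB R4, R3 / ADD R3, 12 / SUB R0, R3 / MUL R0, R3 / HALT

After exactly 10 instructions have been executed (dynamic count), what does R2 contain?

after MOV R2, 32: R2=32
after MOV R1, -2: R1=-2
after MOV R4, 1: R4=1
after MOV R3, 28: R3=28
after MOV R0, 29: R0=29
after ADD R2, 18: R2=32+18=50
after AND R3, R2: R3=28&50=16
after SUB R3, 7: R3=16-7=9
after AND R4, 127: R4=1&127=1
after SUB R4, R3: R4=1-9=-8
After step 10: R2 = 50.

50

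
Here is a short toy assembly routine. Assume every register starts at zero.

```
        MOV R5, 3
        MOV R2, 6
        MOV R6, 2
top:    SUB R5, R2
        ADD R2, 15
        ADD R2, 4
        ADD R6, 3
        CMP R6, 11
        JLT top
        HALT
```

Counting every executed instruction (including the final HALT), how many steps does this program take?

MOV R5, 3 → R5=3
MOV R2, 6 → R2=6
MOV R6, 2 → R6=2
SUB R5, R2 → R5=3-6=-3
ADD R2, 15 → R2=6+15=21
ADD R2, 4 → R2=21+4=25
ADD R6, 3 → R6=2+3=5
CMP R6, 11  (cmp 5,11)
JLT top: taken
SUB R5, R2 → R5=(-3)-25=-28
ADD R2, 15 → R2=25+15=40
ADD R2, 4 → R2=40+4=44
ADD R6, 3 → R6=5+3=8
CMP R6, 11  (cmp 8,11)
JLT top: taken
SUB R5, R2 → R5=(-28)-44=-72
ADD R2, 15 → R2=44+15=59
ADD R2, 4 → R2=59+4=63
ADD R6, 3 → R6=8+3=11
CMP R6, 11  (cmp 11,11)
JLT top: not taken
halt.
Total executed instructions: 22.

22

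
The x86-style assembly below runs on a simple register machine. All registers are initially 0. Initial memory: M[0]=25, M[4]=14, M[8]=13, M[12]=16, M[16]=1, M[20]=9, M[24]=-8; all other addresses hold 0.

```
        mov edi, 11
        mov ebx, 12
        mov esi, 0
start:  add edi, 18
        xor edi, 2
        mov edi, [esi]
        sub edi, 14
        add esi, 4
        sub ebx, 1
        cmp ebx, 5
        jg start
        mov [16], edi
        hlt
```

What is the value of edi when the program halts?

mov edi, 11 → edi=11
mov ebx, 12 → ebx=12
mov esi, 0 → esi=0
add edi, 18 → edi=11+18=29
xor edi, 2 → edi=29^2=31
mov edi, [esi] → edi=M[0]=25
sub edi, 14 → edi=25-14=11
add esi, 4 → esi=0+4=4
sub ebx, 1 → ebx=12-1=11
cmp ebx, 5  (cmp 11,5)
jg start: taken
add edi, 18 → edi=11+18=29
xor edi, 2 → edi=29^2=31
mov edi, [esi] → edi=M[4]=14
sub edi, 14 → edi=14-14=0
add esi, 4 → esi=4+4=8
sub ebx, 1 → ebx=11-1=10
cmp ebx, 5  (cmp 10,5)
jg start: taken
add edi, 18 → edi=0+18=18
xor edi, 2 → edi=18^2=16
mov edi, [esi] → edi=M[8]=13
sub edi, 14 → edi=13-14=-1
add esi, 4 → esi=8+4=12
sub ebx, 1 → ebx=10-1=9
cmp ebx, 5  (cmp 9,5)
jg start: taken
add edi, 18 → edi=(-1)+18=17
xor edi, 2 → edi=17^2=19
mov edi, [esi] → edi=M[12]=16
sub edi, 14 → edi=16-14=2
add esi, 4 → esi=12+4=16
sub ebx, 1 → ebx=9-1=8
cmp ebx, 5  (cmp 8,5)
jg start: taken
add edi, 18 → edi=2+18=20
xor edi, 2 → edi=20^2=22
mov edi, [esi] → edi=M[16]=1
sub edi, 14 → edi=1-14=-13
add esi, 4 → esi=16+4=20
sub ebx, 1 → ebx=8-1=7
cmp ebx, 5  (cmp 7,5)
jg start: taken
add edi, 18 → edi=(-13)+18=5
xor edi, 2 → edi=5^2=7
mov edi, [esi] → edi=M[20]=9
sub edi, 14 → edi=9-14=-5
add esi, 4 → esi=20+4=24
sub ebx, 1 → ebx=7-1=6
cmp ebx, 5  (cmp 6,5)
jg start: taken
add edi, 18 → edi=(-5)+18=13
xor edi, 2 → edi=13^2=15
mov edi, [esi] → edi=M[24]=-8
sub edi, 14 → edi=(-8)-14=-22
add esi, 4 → esi=24+4=28
sub ebx, 1 → ebx=6-1=5
cmp ebx, 5  (cmp 5,5)
jg start: not taken
mov [16], edi → M[16]=-22
halt.

-22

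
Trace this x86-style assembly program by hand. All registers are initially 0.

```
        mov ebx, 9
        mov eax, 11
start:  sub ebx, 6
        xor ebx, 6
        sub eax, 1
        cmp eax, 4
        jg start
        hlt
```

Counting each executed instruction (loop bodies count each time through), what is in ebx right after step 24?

-27

after mov ebx, 9: ebx=9
after mov eax, 11: eax=11
after sub ebx, 6: ebx=9-6=3
after xor ebx, 6: ebx=3^6=5
after sub eax, 1: eax=11-1=10
cmp eax, 4  (cmp 10,4)
jg start: taken
after sub ebx, 6: ebx=5-6=-1
after xor ebx, 6: ebx=(-1)^6=-7
after sub eax, 1: eax=10-1=9
cmp eax, 4  (cmp 9,4)
jg start: taken
after sub ebx, 6: ebx=(-7)-6=-13
after xor ebx, 6: ebx=(-13)^6=-11
after sub eax, 1: eax=9-1=8
cmp eax, 4  (cmp 8,4)
jg start: taken
after sub ebx, 6: ebx=(-11)-6=-17
after xor ebx, 6: ebx=(-17)^6=-23
after sub eax, 1: eax=8-1=7
cmp eax, 4  (cmp 7,4)
jg start: taken
after sub ebx, 6: ebx=(-23)-6=-29
after xor ebx, 6: ebx=(-29)^6=-27
After step 24: ebx = -27.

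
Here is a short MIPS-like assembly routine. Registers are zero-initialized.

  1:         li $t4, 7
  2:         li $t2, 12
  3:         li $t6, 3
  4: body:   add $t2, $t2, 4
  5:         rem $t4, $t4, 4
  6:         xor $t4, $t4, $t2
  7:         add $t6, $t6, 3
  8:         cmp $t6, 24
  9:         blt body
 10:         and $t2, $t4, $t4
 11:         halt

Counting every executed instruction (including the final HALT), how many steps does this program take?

after li $t4, 7: $t4=7
after li $t2, 12: $t2=12
after li $t6, 3: $t6=3
after add $t2, $t2, 4: $t2=12+4=16
after rem $t4, $t4, 4: $t4=7%4=3
after xor $t4, $t4, $t2: $t4=3^16=19
after add $t6, $t6, 3: $t6=3+3=6
cmp $t6, 24  (cmp 6,24)
blt body: taken
after add $t2, $t2, 4: $t2=16+4=20
after rem $t4, $t4, 4: $t4=19%4=3
after xor $t4, $t4, $t2: $t4=3^20=23
after add $t6, $t6, 3: $t6=6+3=9
cmp $t6, 24  (cmp 9,24)
blt body: taken
after add $t2, $t2, 4: $t2=20+4=24
after rem $t4, $t4, 4: $t4=23%4=3
after xor $t4, $t4, $t2: $t4=3^24=27
after add $t6, $t6, 3: $t6=9+3=12
cmp $t6, 24  (cmp 12,24)
blt body: taken
after add $t2, $t2, 4: $t2=24+4=28
after rem $t4, $t4, 4: $t4=27%4=3
after xor $t4, $t4, $t2: $t4=3^28=31
after add $t6, $t6, 3: $t6=12+3=15
cmp $t6, 24  (cmp 15,24)
blt body: taken
after add $t2, $t2, 4: $t2=28+4=32
after rem $t4, $t4, 4: $t4=31%4=3
after xor $t4, $t4, $t2: $t4=3^32=35
after add $t6, $t6, 3: $t6=15+3=18
cmp $t6, 24  (cmp 18,24)
blt body: taken
after add $t2, $t2, 4: $t2=32+4=36
after rem $t4, $t4, 4: $t4=35%4=3
after xor $t4, $t4, $t2: $t4=3^36=39
after add $t6, $t6, 3: $t6=18+3=21
cmp $t6, 24  (cmp 21,24)
blt body: taken
after add $t2, $t2, 4: $t2=36+4=40
after rem $t4, $t4, 4: $t4=39%4=3
after xor $t4, $t4, $t2: $t4=3^40=43
after add $t6, $t6, 3: $t6=21+3=24
cmp $t6, 24  (cmp 24,24)
blt body: not taken
after and $t2, $t4, $t4: $t2=43&43=43
halt.
Total executed instructions: 47.

47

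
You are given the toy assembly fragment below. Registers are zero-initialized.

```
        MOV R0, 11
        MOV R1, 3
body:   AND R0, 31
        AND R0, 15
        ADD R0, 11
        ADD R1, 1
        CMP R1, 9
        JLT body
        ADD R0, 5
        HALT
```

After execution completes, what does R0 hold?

18

after MOV R0, 11: R0=11
after MOV R1, 3: R1=3
after AND R0, 31: R0=11&31=11
after AND R0, 15: R0=11&15=11
after ADD R0, 11: R0=11+11=22
after ADD R1, 1: R1=3+1=4
CMP R1, 9  (cmp 4,9)
JLT body: taken
after AND R0, 31: R0=22&31=22
after AND R0, 15: R0=22&15=6
after ADD R0, 11: R0=6+11=17
after ADD R1, 1: R1=4+1=5
CMP R1, 9  (cmp 5,9)
JLT body: taken
after AND R0, 31: R0=17&31=17
after AND R0, 15: R0=17&15=1
after ADD R0, 11: R0=1+11=12
after ADD R1, 1: R1=5+1=6
CMP R1, 9  (cmp 6,9)
JLT body: taken
after AND R0, 31: R0=12&31=12
after AND R0, 15: R0=12&15=12
after ADD R0, 11: R0=12+11=23
after ADD R1, 1: R1=6+1=7
CMP R1, 9  (cmp 7,9)
JLT body: taken
after AND R0, 31: R0=23&31=23
after AND R0, 15: R0=23&15=7
after ADD R0, 11: R0=7+11=18
after ADD R1, 1: R1=7+1=8
CMP R1, 9  (cmp 8,9)
JLT body: taken
after AND R0, 31: R0=18&31=18
after AND R0, 15: R0=18&15=2
after ADD R0, 11: R0=2+11=13
after ADD R1, 1: R1=8+1=9
CMP R1, 9  (cmp 9,9)
JLT body: not taken
after ADD R0, 5: R0=13+5=18
halt.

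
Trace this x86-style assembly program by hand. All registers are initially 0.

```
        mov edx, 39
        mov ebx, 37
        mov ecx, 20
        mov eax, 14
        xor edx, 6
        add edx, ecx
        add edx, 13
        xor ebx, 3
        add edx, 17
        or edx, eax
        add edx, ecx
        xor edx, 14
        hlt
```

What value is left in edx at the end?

after mov edx, 39: edx=39
after mov ebx, 37: ebx=37
after mov ecx, 20: ecx=20
after mov eax, 14: eax=14
after xor edx, 6: edx=39^6=33
after add edx, ecx: edx=33+20=53
after add edx, 13: edx=53+13=66
after xor ebx, 3: ebx=37^3=38
after add edx, 17: edx=66+17=83
after or edx, eax: edx=83|14=95
after add edx, ecx: edx=95+20=115
after xor edx, 14: edx=115^14=125
halt.

125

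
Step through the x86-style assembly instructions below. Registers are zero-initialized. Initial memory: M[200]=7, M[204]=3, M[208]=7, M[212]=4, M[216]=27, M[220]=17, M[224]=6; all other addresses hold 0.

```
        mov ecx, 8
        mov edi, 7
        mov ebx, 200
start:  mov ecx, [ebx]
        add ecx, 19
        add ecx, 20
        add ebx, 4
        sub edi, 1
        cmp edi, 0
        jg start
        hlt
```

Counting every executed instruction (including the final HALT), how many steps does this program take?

53

mov ecx, 8 → ecx=8
mov edi, 7 → edi=7
mov ebx, 200 → ebx=200
mov ecx, [ebx] → ecx=M[200]=7
add ecx, 19 → ecx=7+19=26
add ecx, 20 → ecx=26+20=46
add ebx, 4 → ebx=200+4=204
sub edi, 1 → edi=7-1=6
cmp edi, 0  (cmp 6,0)
jg start: taken
mov ecx, [ebx] → ecx=M[204]=3
add ecx, 19 → ecx=3+19=22
add ecx, 20 → ecx=22+20=42
add ebx, 4 → ebx=204+4=208
sub edi, 1 → edi=6-1=5
cmp edi, 0  (cmp 5,0)
jg start: taken
mov ecx, [ebx] → ecx=M[208]=7
add ecx, 19 → ecx=7+19=26
add ecx, 20 → ecx=26+20=46
add ebx, 4 → ebx=208+4=212
sub edi, 1 → edi=5-1=4
cmp edi, 0  (cmp 4,0)
jg start: taken
mov ecx, [ebx] → ecx=M[212]=4
add ecx, 19 → ecx=4+19=23
add ecx, 20 → ecx=23+20=43
add ebx, 4 → ebx=212+4=216
sub edi, 1 → edi=4-1=3
cmp edi, 0  (cmp 3,0)
jg start: taken
mov ecx, [ebx] → ecx=M[216]=27
add ecx, 19 → ecx=27+19=46
add ecx, 20 → ecx=46+20=66
add ebx, 4 → ebx=216+4=220
sub edi, 1 → edi=3-1=2
cmp edi, 0  (cmp 2,0)
jg start: taken
mov ecx, [ebx] → ecx=M[220]=17
add ecx, 19 → ecx=17+19=36
add ecx, 20 → ecx=36+20=56
add ebx, 4 → ebx=220+4=224
sub edi, 1 → edi=2-1=1
cmp edi, 0  (cmp 1,0)
jg start: taken
mov ecx, [ebx] → ecx=M[224]=6
add ecx, 19 → ecx=6+19=25
add ecx, 20 → ecx=25+20=45
add ebx, 4 → ebx=224+4=228
sub edi, 1 → edi=1-1=0
cmp edi, 0  (cmp 0,0)
jg start: not taken
halt.
Total executed instructions: 53.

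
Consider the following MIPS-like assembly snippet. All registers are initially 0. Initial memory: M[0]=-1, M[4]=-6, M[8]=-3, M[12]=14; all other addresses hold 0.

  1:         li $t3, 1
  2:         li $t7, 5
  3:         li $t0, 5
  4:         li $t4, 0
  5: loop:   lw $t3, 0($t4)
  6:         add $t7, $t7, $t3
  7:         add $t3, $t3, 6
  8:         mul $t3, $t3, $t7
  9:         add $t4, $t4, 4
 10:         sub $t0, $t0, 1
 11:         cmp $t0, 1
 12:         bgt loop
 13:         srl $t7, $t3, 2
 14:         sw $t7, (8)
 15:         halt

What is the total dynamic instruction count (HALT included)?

$t3=1
$t7=5
$t0=5
$t4=0
$t3=M[0]=-1
$t7=5+(-1)=4
$t3=(-1)+6=5
$t3=5*4=20
$t4=0+4=4
$t0=5-1=4
cmp $t0, 1  (cmp 4,1)
bgt loop: taken
$t3=M[4]=-6
$t7=4+(-6)=-2
$t3=(-6)+6=0
$t3=0*(-2)=0
$t4=4+4=8
$t0=4-1=3
cmp $t0, 1  (cmp 3,1)
bgt loop: taken
$t3=M[8]=-3
$t7=(-2)+(-3)=-5
$t3=(-3)+6=3
$t3=3*(-5)=-15
$t4=8+4=12
$t0=3-1=2
cmp $t0, 1  (cmp 2,1)
bgt loop: taken
$t3=M[12]=14
$t7=(-5)+14=9
$t3=14+6=20
$t3=20*9=180
$t4=12+4=16
$t0=2-1=1
cmp $t0, 1  (cmp 1,1)
bgt loop: not taken
$t7=180>>2=45
sw $t7, (8) → M[8]=45
halt.
Total executed instructions: 39.

39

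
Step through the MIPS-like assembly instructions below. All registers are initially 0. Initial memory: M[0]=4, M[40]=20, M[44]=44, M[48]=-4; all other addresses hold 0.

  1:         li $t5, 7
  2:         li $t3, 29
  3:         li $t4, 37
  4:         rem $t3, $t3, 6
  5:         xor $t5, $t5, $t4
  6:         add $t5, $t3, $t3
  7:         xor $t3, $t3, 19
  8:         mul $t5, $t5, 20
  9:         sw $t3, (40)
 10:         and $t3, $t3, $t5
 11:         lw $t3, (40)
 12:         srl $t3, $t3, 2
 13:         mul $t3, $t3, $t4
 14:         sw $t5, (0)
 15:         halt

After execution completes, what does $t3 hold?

after li $t5, 7: $t5=7
after li $t3, 29: $t3=29
after li $t4, 37: $t4=37
after rem $t3, $t3, 6: $t3=29%6=5
after xor $t5, $t5, $t4: $t5=7^37=34
after add $t5, $t3, $t3: $t5=5+5=10
after xor $t3, $t3, 19: $t3=5^19=22
after mul $t5, $t5, 20: $t5=10*20=200
sw $t3, (40) → M[40]=22
after and $t3, $t3, $t5: $t3=22&200=0
after lw $t3, (40): $t3=M[40]=22
after srl $t3, $t3, 2: $t3=22>>2=5
after mul $t3, $t3, $t4: $t3=5*37=185
sw $t5, (0) → M[0]=200
halt.

185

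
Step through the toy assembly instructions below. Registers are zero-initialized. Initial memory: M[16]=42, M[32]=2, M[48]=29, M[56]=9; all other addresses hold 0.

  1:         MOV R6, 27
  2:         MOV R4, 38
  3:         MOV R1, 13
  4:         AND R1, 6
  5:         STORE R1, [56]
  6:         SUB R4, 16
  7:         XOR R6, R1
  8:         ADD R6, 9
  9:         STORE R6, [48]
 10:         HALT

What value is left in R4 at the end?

22

after MOV R6, 27: R6=27
after MOV R4, 38: R4=38
after MOV R1, 13: R1=13
after AND R1, 6: R1=13&6=4
STORE R1, [56] → M[56]=4
after SUB R4, 16: R4=38-16=22
after XOR R6, R1: R6=27^4=31
after ADD R6, 9: R6=31+9=40
STORE R6, [48] → M[48]=40
halt.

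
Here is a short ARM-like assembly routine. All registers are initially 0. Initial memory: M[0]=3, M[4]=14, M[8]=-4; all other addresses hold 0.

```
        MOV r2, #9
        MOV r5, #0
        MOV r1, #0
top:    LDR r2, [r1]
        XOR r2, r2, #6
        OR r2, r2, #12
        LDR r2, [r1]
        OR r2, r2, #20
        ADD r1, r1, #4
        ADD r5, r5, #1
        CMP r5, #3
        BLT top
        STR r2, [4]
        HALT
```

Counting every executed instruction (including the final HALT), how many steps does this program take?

32

MOV r2, #9 → r2=9
MOV r5, #0 → r5=0
MOV r1, #0 → r1=0
LDR r2, [r1] → r2=M[0]=3
XOR r2, r2, #6 → r2=3^6=5
OR r2, r2, #12 → r2=5|12=13
LDR r2, [r1] → r2=M[0]=3
OR r2, r2, #20 → r2=3|20=23
ADD r1, r1, #4 → r1=0+4=4
ADD r5, r5, #1 → r5=0+1=1
CMP r5, #3  (cmp 1,3)
BLT top: taken
LDR r2, [r1] → r2=M[4]=14
XOR r2, r2, #6 → r2=14^6=8
OR r2, r2, #12 → r2=8|12=12
LDR r2, [r1] → r2=M[4]=14
OR r2, r2, #20 → r2=14|20=30
ADD r1, r1, #4 → r1=4+4=8
ADD r5, r5, #1 → r5=1+1=2
CMP r5, #3  (cmp 2,3)
BLT top: taken
LDR r2, [r1] → r2=M[8]=-4
XOR r2, r2, #6 → r2=(-4)^6=-6
OR r2, r2, #12 → r2=(-6)|12=-2
LDR r2, [r1] → r2=M[8]=-4
OR r2, r2, #20 → r2=(-4)|20=-4
ADD r1, r1, #4 → r1=8+4=12
ADD r5, r5, #1 → r5=2+1=3
CMP r5, #3  (cmp 3,3)
BLT top: not taken
STR r2, [4] → M[4]=-4
halt.
Total executed instructions: 32.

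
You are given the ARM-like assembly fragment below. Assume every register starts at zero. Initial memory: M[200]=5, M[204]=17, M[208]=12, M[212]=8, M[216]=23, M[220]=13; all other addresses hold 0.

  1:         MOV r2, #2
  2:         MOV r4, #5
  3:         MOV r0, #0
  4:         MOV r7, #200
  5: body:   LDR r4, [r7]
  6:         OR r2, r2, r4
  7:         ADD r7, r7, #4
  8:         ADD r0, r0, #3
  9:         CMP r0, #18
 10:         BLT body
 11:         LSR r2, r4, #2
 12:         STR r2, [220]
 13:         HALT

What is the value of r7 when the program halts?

after MOV r2, #2: r2=2
after MOV r4, #5: r4=5
after MOV r0, #0: r0=0
after MOV r7, #200: r7=200
after LDR r4, [r7]: r4=M[200]=5
after OR r2, r2, r4: r2=2|5=7
after ADD r7, r7, #4: r7=200+4=204
after ADD r0, r0, #3: r0=0+3=3
CMP r0, #18  (cmp 3,18)
BLT body: taken
after LDR r4, [r7]: r4=M[204]=17
after OR r2, r2, r4: r2=7|17=23
after ADD r7, r7, #4: r7=204+4=208
after ADD r0, r0, #3: r0=3+3=6
CMP r0, #18  (cmp 6,18)
BLT body: taken
after LDR r4, [r7]: r4=M[208]=12
after OR r2, r2, r4: r2=23|12=31
after ADD r7, r7, #4: r7=208+4=212
after ADD r0, r0, #3: r0=6+3=9
CMP r0, #18  (cmp 9,18)
BLT body: taken
after LDR r4, [r7]: r4=M[212]=8
after OR r2, r2, r4: r2=31|8=31
after ADD r7, r7, #4: r7=212+4=216
after ADD r0, r0, #3: r0=9+3=12
CMP r0, #18  (cmp 12,18)
BLT body: taken
after LDR r4, [r7]: r4=M[216]=23
after OR r2, r2, r4: r2=31|23=31
after ADD r7, r7, #4: r7=216+4=220
after ADD r0, r0, #3: r0=12+3=15
CMP r0, #18  (cmp 15,18)
BLT body: taken
after LDR r4, [r7]: r4=M[220]=13
after OR r2, r2, r4: r2=31|13=31
after ADD r7, r7, #4: r7=220+4=224
after ADD r0, r0, #3: r0=15+3=18
CMP r0, #18  (cmp 18,18)
BLT body: not taken
after LSR r2, r4, #2: r2=13>>2=3
STR r2, [220] → M[220]=3
halt.

224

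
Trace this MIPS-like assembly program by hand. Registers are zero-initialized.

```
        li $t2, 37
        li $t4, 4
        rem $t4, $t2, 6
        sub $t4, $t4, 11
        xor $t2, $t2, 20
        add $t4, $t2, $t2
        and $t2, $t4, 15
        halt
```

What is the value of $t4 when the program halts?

98

after li $t2, 37: $t2=37
after li $t4, 4: $t4=4
after rem $t4, $t2, 6: $t4=37%6=1
after sub $t4, $t4, 11: $t4=1-11=-10
after xor $t2, $t2, 20: $t2=37^20=49
after add $t4, $t2, $t2: $t4=49+49=98
after and $t2, $t4, 15: $t2=98&15=2
halt.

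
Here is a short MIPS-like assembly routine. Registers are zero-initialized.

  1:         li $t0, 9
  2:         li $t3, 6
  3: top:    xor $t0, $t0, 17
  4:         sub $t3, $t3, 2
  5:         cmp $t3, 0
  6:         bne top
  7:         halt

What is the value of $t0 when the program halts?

li $t0, 9 → $t0=9
li $t3, 6 → $t3=6
xor $t0, $t0, 17 → $t0=9^17=24
sub $t3, $t3, 2 → $t3=6-2=4
cmp $t3, 0  (cmp 4,0)
bne top: taken
xor $t0, $t0, 17 → $t0=24^17=9
sub $t3, $t3, 2 → $t3=4-2=2
cmp $t3, 0  (cmp 2,0)
bne top: taken
xor $t0, $t0, 17 → $t0=9^17=24
sub $t3, $t3, 2 → $t3=2-2=0
cmp $t3, 0  (cmp 0,0)
bne top: not taken
halt.

24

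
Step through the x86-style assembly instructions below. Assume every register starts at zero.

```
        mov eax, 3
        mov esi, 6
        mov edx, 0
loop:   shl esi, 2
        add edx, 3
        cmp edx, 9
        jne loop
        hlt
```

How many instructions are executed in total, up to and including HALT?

after mov eax, 3: eax=3
after mov esi, 6: esi=6
after mov edx, 0: edx=0
after shl esi, 2: esi=6<<2=24
after add edx, 3: edx=0+3=3
cmp edx, 9  (cmp 3,9)
jne loop: taken
after shl esi, 2: esi=24<<2=96
after add edx, 3: edx=3+3=6
cmp edx, 9  (cmp 6,9)
jne loop: taken
after shl esi, 2: esi=96<<2=384
after add edx, 3: edx=6+3=9
cmp edx, 9  (cmp 9,9)
jne loop: not taken
halt.
Total executed instructions: 16.

16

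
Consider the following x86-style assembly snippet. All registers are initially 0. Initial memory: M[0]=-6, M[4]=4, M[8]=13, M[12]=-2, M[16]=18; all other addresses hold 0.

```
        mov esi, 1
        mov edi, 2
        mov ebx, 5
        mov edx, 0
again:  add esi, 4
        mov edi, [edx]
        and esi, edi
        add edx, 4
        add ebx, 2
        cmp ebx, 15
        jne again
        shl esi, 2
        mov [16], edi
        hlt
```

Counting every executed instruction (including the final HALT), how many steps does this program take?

42

after mov esi, 1: esi=1
after mov edi, 2: edi=2
after mov ebx, 5: ebx=5
after mov edx, 0: edx=0
after add esi, 4: esi=1+4=5
after mov edi, [edx]: edi=M[0]=-6
after and esi, edi: esi=5&(-6)=0
after add edx, 4: edx=0+4=4
after add ebx, 2: ebx=5+2=7
cmp ebx, 15  (cmp 7,15)
jne again: taken
after add esi, 4: esi=0+4=4
after mov edi, [edx]: edi=M[4]=4
after and esi, edi: esi=4&4=4
after add edx, 4: edx=4+4=8
after add ebx, 2: ebx=7+2=9
cmp ebx, 15  (cmp 9,15)
jne again: taken
after add esi, 4: esi=4+4=8
after mov edi, [edx]: edi=M[8]=13
after and esi, edi: esi=8&13=8
after add edx, 4: edx=8+4=12
after add ebx, 2: ebx=9+2=11
cmp ebx, 15  (cmp 11,15)
jne again: taken
after add esi, 4: esi=8+4=12
after mov edi, [edx]: edi=M[12]=-2
after and esi, edi: esi=12&(-2)=12
after add edx, 4: edx=12+4=16
after add ebx, 2: ebx=11+2=13
cmp ebx, 15  (cmp 13,15)
jne again: taken
after add esi, 4: esi=12+4=16
after mov edi, [edx]: edi=M[16]=18
after and esi, edi: esi=16&18=16
after add edx, 4: edx=16+4=20
after add ebx, 2: ebx=13+2=15
cmp ebx, 15  (cmp 15,15)
jne again: not taken
after shl esi, 2: esi=16<<2=64
mov [16], edi → M[16]=18
halt.
Total executed instructions: 42.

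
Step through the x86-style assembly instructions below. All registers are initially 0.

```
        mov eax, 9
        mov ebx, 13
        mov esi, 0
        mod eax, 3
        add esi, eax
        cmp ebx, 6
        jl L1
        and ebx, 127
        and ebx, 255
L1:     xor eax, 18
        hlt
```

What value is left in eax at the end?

18

mov eax, 9 → eax=9
mov ebx, 13 → ebx=13
mov esi, 0 → esi=0
mod eax, 3 → eax=9%3=0
add esi, eax → esi=0+0=0
cmp ebx, 6  (cmp 13,6)
jl L1: not taken
and ebx, 127 → ebx=13&127=13
and ebx, 255 → ebx=13&255=13
xor eax, 18 → eax=0^18=18
halt.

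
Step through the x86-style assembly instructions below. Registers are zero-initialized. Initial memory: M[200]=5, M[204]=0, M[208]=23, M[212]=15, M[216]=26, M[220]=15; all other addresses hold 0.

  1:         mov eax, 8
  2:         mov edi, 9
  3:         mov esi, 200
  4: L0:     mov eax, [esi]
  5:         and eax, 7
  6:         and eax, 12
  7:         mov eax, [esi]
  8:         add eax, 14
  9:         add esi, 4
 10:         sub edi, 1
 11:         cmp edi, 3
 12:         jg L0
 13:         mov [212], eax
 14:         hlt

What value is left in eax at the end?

mov eax, 8 → eax=8
mov edi, 9 → edi=9
mov esi, 200 → esi=200
mov eax, [esi] → eax=M[200]=5
and eax, 7 → eax=5&7=5
and eax, 12 → eax=5&12=4
mov eax, [esi] → eax=M[200]=5
add eax, 14 → eax=5+14=19
add esi, 4 → esi=200+4=204
sub edi, 1 → edi=9-1=8
cmp edi, 3  (cmp 8,3)
jg L0: taken
mov eax, [esi] → eax=M[204]=0
and eax, 7 → eax=0&7=0
and eax, 12 → eax=0&12=0
mov eax, [esi] → eax=M[204]=0
add eax, 14 → eax=0+14=14
add esi, 4 → esi=204+4=208
sub edi, 1 → edi=8-1=7
cmp edi, 3  (cmp 7,3)
jg L0: taken
mov eax, [esi] → eax=M[208]=23
and eax, 7 → eax=23&7=7
and eax, 12 → eax=7&12=4
mov eax, [esi] → eax=M[208]=23
add eax, 14 → eax=23+14=37
add esi, 4 → esi=208+4=212
sub edi, 1 → edi=7-1=6
cmp edi, 3  (cmp 6,3)
jg L0: taken
mov eax, [esi] → eax=M[212]=15
and eax, 7 → eax=15&7=7
and eax, 12 → eax=7&12=4
mov eax, [esi] → eax=M[212]=15
add eax, 14 → eax=15+14=29
add esi, 4 → esi=212+4=216
sub edi, 1 → edi=6-1=5
cmp edi, 3  (cmp 5,3)
jg L0: taken
mov eax, [esi] → eax=M[216]=26
and eax, 7 → eax=26&7=2
and eax, 12 → eax=2&12=0
mov eax, [esi] → eax=M[216]=26
add eax, 14 → eax=26+14=40
add esi, 4 → esi=216+4=220
sub edi, 1 → edi=5-1=4
cmp edi, 3  (cmp 4,3)
jg L0: taken
mov eax, [esi] → eax=M[220]=15
and eax, 7 → eax=15&7=7
and eax, 12 → eax=7&12=4
mov eax, [esi] → eax=M[220]=15
add eax, 14 → eax=15+14=29
add esi, 4 → esi=220+4=224
sub edi, 1 → edi=4-1=3
cmp edi, 3  (cmp 3,3)
jg L0: not taken
mov [212], eax → M[212]=29
halt.

29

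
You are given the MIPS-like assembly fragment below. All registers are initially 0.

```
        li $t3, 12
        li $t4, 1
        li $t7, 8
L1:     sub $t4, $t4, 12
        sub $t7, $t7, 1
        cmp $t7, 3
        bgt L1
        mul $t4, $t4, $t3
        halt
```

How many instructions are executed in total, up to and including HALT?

25

li $t3, 12 → $t3=12
li $t4, 1 → $t4=1
li $t7, 8 → $t7=8
sub $t4, $t4, 12 → $t4=1-12=-11
sub $t7, $t7, 1 → $t7=8-1=7
cmp $t7, 3  (cmp 7,3)
bgt L1: taken
sub $t4, $t4, 12 → $t4=(-11)-12=-23
sub $t7, $t7, 1 → $t7=7-1=6
cmp $t7, 3  (cmp 6,3)
bgt L1: taken
sub $t4, $t4, 12 → $t4=(-23)-12=-35
sub $t7, $t7, 1 → $t7=6-1=5
cmp $t7, 3  (cmp 5,3)
bgt L1: taken
sub $t4, $t4, 12 → $t4=(-35)-12=-47
sub $t7, $t7, 1 → $t7=5-1=4
cmp $t7, 3  (cmp 4,3)
bgt L1: taken
sub $t4, $t4, 12 → $t4=(-47)-12=-59
sub $t7, $t7, 1 → $t7=4-1=3
cmp $t7, 3  (cmp 3,3)
bgt L1: not taken
mul $t4, $t4, $t3 → $t4=(-59)*12=-708
halt.
Total executed instructions: 25.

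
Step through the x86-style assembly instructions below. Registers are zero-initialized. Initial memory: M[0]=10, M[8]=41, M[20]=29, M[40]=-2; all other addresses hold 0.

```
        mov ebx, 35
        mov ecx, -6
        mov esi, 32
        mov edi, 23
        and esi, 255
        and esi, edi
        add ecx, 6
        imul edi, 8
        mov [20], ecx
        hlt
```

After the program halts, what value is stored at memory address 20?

0

mov ebx, 35 → ebx=35
mov ecx, -6 → ecx=-6
mov esi, 32 → esi=32
mov edi, 23 → edi=23
and esi, 255 → esi=32&255=32
and esi, edi → esi=32&23=0
add ecx, 6 → ecx=(-6)+6=0
imul edi, 8 → edi=23*8=184
mov [20], ecx → M[20]=0
halt.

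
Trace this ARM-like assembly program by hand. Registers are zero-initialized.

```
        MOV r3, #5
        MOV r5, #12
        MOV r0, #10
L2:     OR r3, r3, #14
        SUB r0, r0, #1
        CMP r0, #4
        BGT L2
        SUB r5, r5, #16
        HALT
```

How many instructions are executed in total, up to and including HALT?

r3=5
r5=12
r0=10
r3=5|14=15
r0=10-1=9
CMP r0, #4  (cmp 9,4)
BGT L2: taken
r3=15|14=15
r0=9-1=8
CMP r0, #4  (cmp 8,4)
BGT L2: taken
r3=15|14=15
r0=8-1=7
CMP r0, #4  (cmp 7,4)
BGT L2: taken
r3=15|14=15
r0=7-1=6
CMP r0, #4  (cmp 6,4)
BGT L2: taken
r3=15|14=15
r0=6-1=5
CMP r0, #4  (cmp 5,4)
BGT L2: taken
r3=15|14=15
r0=5-1=4
CMP r0, #4  (cmp 4,4)
BGT L2: not taken
r5=12-16=-4
halt.
Total executed instructions: 29.

29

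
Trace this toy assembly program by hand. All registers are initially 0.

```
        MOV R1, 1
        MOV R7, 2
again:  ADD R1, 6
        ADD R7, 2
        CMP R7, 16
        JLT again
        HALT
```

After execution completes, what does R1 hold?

43

after MOV R1, 1: R1=1
after MOV R7, 2: R7=2
after ADD R1, 6: R1=1+6=7
after ADD R7, 2: R7=2+2=4
CMP R7, 16  (cmp 4,16)
JLT again: taken
after ADD R1, 6: R1=7+6=13
after ADD R7, 2: R7=4+2=6
CMP R7, 16  (cmp 6,16)
JLT again: taken
after ADD R1, 6: R1=13+6=19
after ADD R7, 2: R7=6+2=8
CMP R7, 16  (cmp 8,16)
JLT again: taken
after ADD R1, 6: R1=19+6=25
after ADD R7, 2: R7=8+2=10
CMP R7, 16  (cmp 10,16)
JLT again: taken
after ADD R1, 6: R1=25+6=31
after ADD R7, 2: R7=10+2=12
CMP R7, 16  (cmp 12,16)
JLT again: taken
after ADD R1, 6: R1=31+6=37
after ADD R7, 2: R7=12+2=14
CMP R7, 16  (cmp 14,16)
JLT again: taken
after ADD R1, 6: R1=37+6=43
after ADD R7, 2: R7=14+2=16
CMP R7, 16  (cmp 16,16)
JLT again: not taken
halt.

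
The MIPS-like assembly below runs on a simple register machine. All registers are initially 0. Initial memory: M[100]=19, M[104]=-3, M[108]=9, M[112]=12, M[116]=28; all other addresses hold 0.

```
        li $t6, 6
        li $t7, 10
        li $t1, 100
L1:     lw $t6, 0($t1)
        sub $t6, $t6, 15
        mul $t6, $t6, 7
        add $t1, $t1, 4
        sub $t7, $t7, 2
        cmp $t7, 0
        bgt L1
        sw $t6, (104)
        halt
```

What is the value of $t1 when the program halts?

$t6=6
$t7=10
$t1=100
$t6=M[100]=19
$t6=19-15=4
$t6=4*7=28
$t1=100+4=104
$t7=10-2=8
cmp $t7, 0  (cmp 8,0)
bgt L1: taken
$t6=M[104]=-3
$t6=(-3)-15=-18
$t6=(-18)*7=-126
$t1=104+4=108
$t7=8-2=6
cmp $t7, 0  (cmp 6,0)
bgt L1: taken
$t6=M[108]=9
$t6=9-15=-6
$t6=(-6)*7=-42
$t1=108+4=112
$t7=6-2=4
cmp $t7, 0  (cmp 4,0)
bgt L1: taken
$t6=M[112]=12
$t6=12-15=-3
$t6=(-3)*7=-21
$t1=112+4=116
$t7=4-2=2
cmp $t7, 0  (cmp 2,0)
bgt L1: taken
$t6=M[116]=28
$t6=28-15=13
$t6=13*7=91
$t1=116+4=120
$t7=2-2=0
cmp $t7, 0  (cmp 0,0)
bgt L1: not taken
sw $t6, (104) → M[104]=91
halt.

120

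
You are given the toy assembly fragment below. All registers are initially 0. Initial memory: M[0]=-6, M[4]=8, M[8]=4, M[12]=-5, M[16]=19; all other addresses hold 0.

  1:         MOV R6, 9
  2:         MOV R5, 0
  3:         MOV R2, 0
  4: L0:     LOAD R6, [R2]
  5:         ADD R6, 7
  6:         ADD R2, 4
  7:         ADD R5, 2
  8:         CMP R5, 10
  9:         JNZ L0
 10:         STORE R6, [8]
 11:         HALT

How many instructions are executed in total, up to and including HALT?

35

R6=9
R5=0
R2=0
R6=M[0]=-6
R6=(-6)+7=1
R2=0+4=4
R5=0+2=2
CMP R5, 10  (cmp 2,10)
JNZ L0: taken
R6=M[4]=8
R6=8+7=15
R2=4+4=8
R5=2+2=4
CMP R5, 10  (cmp 4,10)
JNZ L0: taken
R6=M[8]=4
R6=4+7=11
R2=8+4=12
R5=4+2=6
CMP R5, 10  (cmp 6,10)
JNZ L0: taken
R6=M[12]=-5
R6=(-5)+7=2
R2=12+4=16
R5=6+2=8
CMP R5, 10  (cmp 8,10)
JNZ L0: taken
R6=M[16]=19
R6=19+7=26
R2=16+4=20
R5=8+2=10
CMP R5, 10  (cmp 10,10)
JNZ L0: not taken
STORE R6, [8] → M[8]=26
halt.
Total executed instructions: 35.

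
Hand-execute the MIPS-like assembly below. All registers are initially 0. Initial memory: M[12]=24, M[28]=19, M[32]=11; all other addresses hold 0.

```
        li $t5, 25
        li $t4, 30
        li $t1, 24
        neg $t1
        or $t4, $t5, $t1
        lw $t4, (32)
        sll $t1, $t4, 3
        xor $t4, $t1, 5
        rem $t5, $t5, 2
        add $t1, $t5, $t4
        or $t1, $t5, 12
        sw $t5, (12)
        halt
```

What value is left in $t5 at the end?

after li $t5, 25: $t5=25
after li $t4, 30: $t4=30
after li $t1, 24: $t1=24
after neg $t1: $t1=-(24)=-24
after or $t4, $t5, $t1: $t4=25|(-24)=-7
after lw $t4, (32): $t4=M[32]=11
after sll $t1, $t4, 3: $t1=11<<3=88
after xor $t4, $t1, 5: $t4=88^5=93
after rem $t5, $t5, 2: $t5=25%2=1
after add $t1, $t5, $t4: $t1=1+93=94
after or $t1, $t5, 12: $t1=1|12=13
sw $t5, (12) → M[12]=1
halt.

1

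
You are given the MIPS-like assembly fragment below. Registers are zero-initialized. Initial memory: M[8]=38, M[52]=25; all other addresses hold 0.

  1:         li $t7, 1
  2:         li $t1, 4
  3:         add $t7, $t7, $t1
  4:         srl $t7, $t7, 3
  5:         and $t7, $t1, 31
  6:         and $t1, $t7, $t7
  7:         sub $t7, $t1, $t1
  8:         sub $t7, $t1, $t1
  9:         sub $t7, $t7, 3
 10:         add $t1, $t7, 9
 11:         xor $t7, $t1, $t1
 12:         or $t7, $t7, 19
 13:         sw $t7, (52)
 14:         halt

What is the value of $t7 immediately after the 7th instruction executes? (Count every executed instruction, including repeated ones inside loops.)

0

after li $t7, 1: $t7=1
after li $t1, 4: $t1=4
after add $t7, $t7, $t1: $t7=1+4=5
after srl $t7, $t7, 3: $t7=5>>3=0
after and $t7, $t1, 31: $t7=4&31=4
after and $t1, $t7, $t7: $t1=4&4=4
after sub $t7, $t1, $t1: $t7=4-4=0
After step 7: $t7 = 0.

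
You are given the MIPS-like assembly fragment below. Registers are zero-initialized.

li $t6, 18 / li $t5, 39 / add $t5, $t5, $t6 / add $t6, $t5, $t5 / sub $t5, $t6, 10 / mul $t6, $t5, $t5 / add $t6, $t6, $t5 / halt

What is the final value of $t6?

10920

after li $t6, 18: $t6=18
after li $t5, 39: $t5=39
after add $t5, $t5, $t6: $t5=39+18=57
after add $t6, $t5, $t5: $t6=57+57=114
after sub $t5, $t6, 10: $t5=114-10=104
after mul $t6, $t5, $t5: $t6=104*104=10816
after add $t6, $t6, $t5: $t6=10816+104=10920
halt.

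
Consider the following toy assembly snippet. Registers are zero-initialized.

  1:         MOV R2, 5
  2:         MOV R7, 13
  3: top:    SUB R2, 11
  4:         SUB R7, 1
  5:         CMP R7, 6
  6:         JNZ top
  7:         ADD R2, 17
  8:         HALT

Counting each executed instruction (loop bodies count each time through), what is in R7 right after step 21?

8

MOV R2, 5 → R2=5
MOV R7, 13 → R7=13
SUB R2, 11 → R2=5-11=-6
SUB R7, 1 → R7=13-1=12
CMP R7, 6  (cmp 12,6)
JNZ top: taken
SUB R2, 11 → R2=(-6)-11=-17
SUB R7, 1 → R7=12-1=11
CMP R7, 6  (cmp 11,6)
JNZ top: taken
SUB R2, 11 → R2=(-17)-11=-28
SUB R7, 1 → R7=11-1=10
CMP R7, 6  (cmp 10,6)
JNZ top: taken
SUB R2, 11 → R2=(-28)-11=-39
SUB R7, 1 → R7=10-1=9
CMP R7, 6  (cmp 9,6)
JNZ top: taken
SUB R2, 11 → R2=(-39)-11=-50
SUB R7, 1 → R7=9-1=8
CMP R7, 6  (cmp 8,6)
After step 21: R7 = 8.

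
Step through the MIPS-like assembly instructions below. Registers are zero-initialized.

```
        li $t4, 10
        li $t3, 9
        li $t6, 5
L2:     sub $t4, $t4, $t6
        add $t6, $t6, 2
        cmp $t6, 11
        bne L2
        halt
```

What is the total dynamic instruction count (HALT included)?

after li $t4, 10: $t4=10
after li $t3, 9: $t3=9
after li $t6, 5: $t6=5
after sub $t4, $t4, $t6: $t4=10-5=5
after add $t6, $t6, 2: $t6=5+2=7
cmp $t6, 11  (cmp 7,11)
bne L2: taken
after sub $t4, $t4, $t6: $t4=5-7=-2
after add $t6, $t6, 2: $t6=7+2=9
cmp $t6, 11  (cmp 9,11)
bne L2: taken
after sub $t4, $t4, $t6: $t4=(-2)-9=-11
after add $t6, $t6, 2: $t6=9+2=11
cmp $t6, 11  (cmp 11,11)
bne L2: not taken
halt.
Total executed instructions: 16.

16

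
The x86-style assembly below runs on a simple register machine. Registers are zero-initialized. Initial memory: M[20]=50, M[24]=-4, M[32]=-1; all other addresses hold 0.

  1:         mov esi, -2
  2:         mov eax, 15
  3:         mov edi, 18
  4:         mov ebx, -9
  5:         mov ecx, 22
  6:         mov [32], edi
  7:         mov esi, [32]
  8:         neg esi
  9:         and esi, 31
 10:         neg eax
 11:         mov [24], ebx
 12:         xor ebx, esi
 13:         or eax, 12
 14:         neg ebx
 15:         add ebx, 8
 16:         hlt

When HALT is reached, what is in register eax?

-3

mov esi, -2 → esi=-2
mov eax, 15 → eax=15
mov edi, 18 → edi=18
mov ebx, -9 → ebx=-9
mov ecx, 22 → ecx=22
mov [32], edi → M[32]=18
mov esi, [32] → esi=M[32]=18
neg esi → esi=-(18)=-18
and esi, 31 → esi=(-18)&31=14
neg eax → eax=-(15)=-15
mov [24], ebx → M[24]=-9
xor ebx, esi → ebx=(-9)^14=-7
or eax, 12 → eax=(-15)|12=-3
neg ebx → ebx=-(-7)=7
add ebx, 8 → ebx=7+8=15
halt.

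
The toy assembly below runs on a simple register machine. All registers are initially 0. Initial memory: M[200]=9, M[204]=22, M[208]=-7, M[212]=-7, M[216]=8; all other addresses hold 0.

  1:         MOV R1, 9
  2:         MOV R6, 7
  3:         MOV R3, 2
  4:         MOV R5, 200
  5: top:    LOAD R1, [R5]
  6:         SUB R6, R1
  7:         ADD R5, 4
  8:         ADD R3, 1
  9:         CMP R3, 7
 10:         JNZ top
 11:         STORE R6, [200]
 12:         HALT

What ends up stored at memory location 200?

-18

MOV R1, 9 → R1=9
MOV R6, 7 → R6=7
MOV R3, 2 → R3=2
MOV R5, 200 → R5=200
LOAD R1, [R5] → R1=M[200]=9
SUB R6, R1 → R6=7-9=-2
ADD R5, 4 → R5=200+4=204
ADD R3, 1 → R3=2+1=3
CMP R3, 7  (cmp 3,7)
JNZ top: taken
LOAD R1, [R5] → R1=M[204]=22
SUB R6, R1 → R6=(-2)-22=-24
ADD R5, 4 → R5=204+4=208
ADD R3, 1 → R3=3+1=4
CMP R3, 7  (cmp 4,7)
JNZ top: taken
LOAD R1, [R5] → R1=M[208]=-7
SUB R6, R1 → R6=(-24)-(-7)=-17
ADD R5, 4 → R5=208+4=212
ADD R3, 1 → R3=4+1=5
CMP R3, 7  (cmp 5,7)
JNZ top: taken
LOAD R1, [R5] → R1=M[212]=-7
SUB R6, R1 → R6=(-17)-(-7)=-10
ADD R5, 4 → R5=212+4=216
ADD R3, 1 → R3=5+1=6
CMP R3, 7  (cmp 6,7)
JNZ top: taken
LOAD R1, [R5] → R1=M[216]=8
SUB R6, R1 → R6=(-10)-8=-18
ADD R5, 4 → R5=216+4=220
ADD R3, 1 → R3=6+1=7
CMP R3, 7  (cmp 7,7)
JNZ top: not taken
STORE R6, [200] → M[200]=-18
halt.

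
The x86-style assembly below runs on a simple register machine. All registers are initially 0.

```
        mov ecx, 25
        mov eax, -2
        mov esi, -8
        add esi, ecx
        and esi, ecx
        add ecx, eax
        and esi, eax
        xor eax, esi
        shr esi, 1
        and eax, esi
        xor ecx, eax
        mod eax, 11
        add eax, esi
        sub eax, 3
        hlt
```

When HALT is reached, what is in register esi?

ecx=25
eax=-2
esi=-8
esi=(-8)+25=17
esi=17&25=17
ecx=25+(-2)=23
esi=17&(-2)=16
eax=(-2)^16=-18
esi=16>>1=8
eax=(-18)&8=8
ecx=23^8=31
eax=8%11=8
eax=8+8=16
eax=16-3=13
halt.

8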